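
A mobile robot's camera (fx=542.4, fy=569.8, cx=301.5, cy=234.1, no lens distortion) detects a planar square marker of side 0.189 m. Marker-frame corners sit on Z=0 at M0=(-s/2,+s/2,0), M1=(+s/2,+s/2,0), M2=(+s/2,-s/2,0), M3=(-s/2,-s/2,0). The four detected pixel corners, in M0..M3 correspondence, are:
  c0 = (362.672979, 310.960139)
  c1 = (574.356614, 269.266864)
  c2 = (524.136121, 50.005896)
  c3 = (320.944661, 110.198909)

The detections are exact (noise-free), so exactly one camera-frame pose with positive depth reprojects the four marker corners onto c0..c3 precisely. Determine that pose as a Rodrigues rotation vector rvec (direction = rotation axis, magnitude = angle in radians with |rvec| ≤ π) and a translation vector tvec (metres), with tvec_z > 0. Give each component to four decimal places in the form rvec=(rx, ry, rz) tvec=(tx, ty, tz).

rvec=(-0.0271, 0.2534, -0.2161) tvec=(0.1280, -0.0428, 0.4994)

Intrinsics K: fx=542.4, fy=569.8, cx=301.5, cy=234.1
Marker side s = 0.189 m; corners in marker frame (Z=0):
  M0 = (-0.0945, +0.0945, 0)
  M1 = (+0.0945, +0.0945, 0)
  M2 = (+0.0945, -0.0945, 0)
  M3 = (-0.0945, -0.0945, 0)
Detected image corners:
  c0 = (362.672979, 310.960139) px
  c1 = (574.356614, 269.266864) px
  c2 = (524.136121, 50.005896) px
  c3 = (320.944661, 110.198909) px
Planar DLT: solve 8×8 A·h = b for H (H[2,2]=1):
  H  [+878.05206 +194.29960 +440.47010]
  H  [-361.14129 +1088.98947 +185.22563]
  H  [-0.49216 -0.10753 +1.00000]
B = K⁻¹H; ‖b₁‖=2.002422, ‖b₂‖=2.002422; λ = 2/(‖b₁‖+‖b₂‖) = 0.499395, sign → tz>0 ⇒ λ=+0.499395
r₁ = λ·B[:,0] = (+0.94506,-0.21554,-0.24578); r₂ = λ·B[:,1] = (+0.20874,+0.97650,-0.05370)
r₃ = r₁×r₂ = (+0.25158,-0.00056,+0.96784); SVD([r₁ r₂ r₃]) → R = UVᵀ:
  R  [+0.94506 +0.20874 +0.25158]
  R  [-0.21554 +0.97650 -0.00056]
  R  [-0.24578 -0.05370 +0.96784]
t = (+0.12795, -0.04284, +0.49940) m
tr R = 2.889388; θ = arccos((tr R − 1)/2) = 0.334136 rad = 19.145°
axis k = ((R−Rᵀ)₃₂, (R−Rᵀ)₁₃, (R−Rᵀ)₂₁) / (2 sinθ) = (-0.081019, +0.758289, -0.646865)
rvec = θ·k = (-0.027071, +0.253371, -0.216141)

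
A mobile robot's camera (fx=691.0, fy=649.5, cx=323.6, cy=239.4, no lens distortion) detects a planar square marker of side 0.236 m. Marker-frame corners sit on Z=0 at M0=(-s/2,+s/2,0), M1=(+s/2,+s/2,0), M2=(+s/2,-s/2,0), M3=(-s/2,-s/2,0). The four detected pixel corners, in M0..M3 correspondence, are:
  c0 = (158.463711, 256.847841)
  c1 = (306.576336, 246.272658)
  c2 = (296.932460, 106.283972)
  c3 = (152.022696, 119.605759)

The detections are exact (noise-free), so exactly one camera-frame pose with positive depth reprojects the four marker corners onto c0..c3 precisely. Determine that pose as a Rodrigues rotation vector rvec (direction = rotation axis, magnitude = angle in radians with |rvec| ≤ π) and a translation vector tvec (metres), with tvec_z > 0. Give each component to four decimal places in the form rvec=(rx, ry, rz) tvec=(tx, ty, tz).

Intrinsics K: fx=691.0, fy=649.5, cx=323.6, cy=239.4
Marker side s = 0.236 m; corners in marker frame (Z=0):
  M0 = (-0.1180, +0.1180, 0)
  M1 = (+0.1180, +0.1180, 0)
  M2 = (+0.1180, -0.1180, 0)
  M3 = (-0.1180, -0.1180, 0)
Detected image corners:
  c0 = (158.463711, 256.847841) px
  c1 = (306.576336, 246.272658) px
  c2 = (296.932460, 106.283972) px
  c3 = (152.022696, 119.605759) px
Planar DLT: solve 8×8 A·h = b for H (H[2,2]=1):
  H  [+599.82969 +13.98669 +227.66619]
  H  [-67.36757 +571.32381 +181.60059]
  H  [-0.09151 -0.08761 +1.00000]
B = K⁻¹H; ‖b₁‖=0.918173, ‖b₂‖=0.918173; λ = 2/(‖b₁‖+‖b₂‖) = 1.089120, sign → tz>0 ⇒ λ=+1.089120
r₁ = λ·B[:,0] = (+0.99210,-0.07623,-0.09967); r₂ = λ·B[:,1] = (+0.06673,+0.99320,-0.09541)
r₃ = r₁×r₂ = (+0.10626,+0.08801,+0.99044); SVD([r₁ r₂ r₃]) → R = UVᵀ:
  R  [+0.99210 +0.06673 +0.10626]
  R  [-0.07623 +0.99320 +0.08801]
  R  [-0.09967 -0.09541 +0.99044]
t = (-0.15121, -0.09692, +1.08912) m
tr R = 2.975731; θ = arccos((tr R − 1)/2) = 0.155945 rad = 8.935°
axis k = ((R−Rᵀ)₃₂, (R−Rᵀ)₁₃, (R−Rᵀ)₂₁) / (2 sinθ) = (-0.590500, +0.662950, -0.460225)
rvec = θ·k = (-0.092085, +0.103383, -0.071770)

rvec=(-0.0921, 0.1034, -0.0718) tvec=(-0.1512, -0.0969, 1.0891)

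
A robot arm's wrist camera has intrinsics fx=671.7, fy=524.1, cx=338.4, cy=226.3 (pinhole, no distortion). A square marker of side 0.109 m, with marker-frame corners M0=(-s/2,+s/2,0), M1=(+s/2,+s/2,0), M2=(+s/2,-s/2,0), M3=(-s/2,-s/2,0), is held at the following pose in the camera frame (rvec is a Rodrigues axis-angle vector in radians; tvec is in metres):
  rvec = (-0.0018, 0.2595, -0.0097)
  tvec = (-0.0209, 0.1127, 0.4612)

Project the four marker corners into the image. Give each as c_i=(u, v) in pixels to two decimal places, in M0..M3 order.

c0=(235.09, 411.36) c1=(386.91, 421.69) c2=(385.34, 293.86) c3=(233.72, 291.06)

Intrinsics K: fx=671.7, fy=524.1, cx=338.4, cy=226.3
Marker side s = 0.109 m; corners in marker frame (Z=0):
  M0 = (-0.0545, +0.0545, 0)
  M1 = (+0.0545, +0.0545, 0)
  M2 = (+0.0545, -0.0545, 0)
  M3 = (-0.0545, -0.0545, 0)
rvec = (-0.0018, 0.2595, -0.0097), |rvec| = θ = 0.25969 rad = 14.879°
Rodrigues: sinθ=0.25678, 1−cosθ=0.03353; R = I + sinθ·[k]× + (1−cosθ)·[k]×²:
    [+0.96647 +0.00936 +0.25660]
    [-0.00982 +0.99995 +0.00053]
    [-0.25658 -0.00303 +0.96652]
t = (-0.0209, 0.1127, 0.4612) m
M0: Pc = R·M0+t = (-0.07306, +0.16773, +0.47502); u = 671.7·(-0.07306)/0.47502 + 338.4 = 235.0858, v = 524.1·(+0.16773)/0.47502 + 226.3 = 411.3638
M1: Pc = R·M1+t = (+0.03228, +0.16666, +0.44705); u = 671.7·(+0.03228)/0.44705 + 338.4 = 386.9053, v = 524.1·(+0.16666)/0.44705 + 226.3 = 421.6861
M2: Pc = R·M2+t = (+0.03126, +0.05767, +0.44738); u = 671.7·(+0.03126)/0.44738 + 338.4 = 385.3379, v = 524.1·(+0.05767)/0.44738 + 226.3 = 293.8563
M3: Pc = R·M3+t = (-0.07408, +0.05874, +0.47535); u = 671.7·(-0.07408)/0.47535 + 338.4 = 233.7161, v = 524.1·(+0.05874)/0.47535 + 226.3 = 291.0621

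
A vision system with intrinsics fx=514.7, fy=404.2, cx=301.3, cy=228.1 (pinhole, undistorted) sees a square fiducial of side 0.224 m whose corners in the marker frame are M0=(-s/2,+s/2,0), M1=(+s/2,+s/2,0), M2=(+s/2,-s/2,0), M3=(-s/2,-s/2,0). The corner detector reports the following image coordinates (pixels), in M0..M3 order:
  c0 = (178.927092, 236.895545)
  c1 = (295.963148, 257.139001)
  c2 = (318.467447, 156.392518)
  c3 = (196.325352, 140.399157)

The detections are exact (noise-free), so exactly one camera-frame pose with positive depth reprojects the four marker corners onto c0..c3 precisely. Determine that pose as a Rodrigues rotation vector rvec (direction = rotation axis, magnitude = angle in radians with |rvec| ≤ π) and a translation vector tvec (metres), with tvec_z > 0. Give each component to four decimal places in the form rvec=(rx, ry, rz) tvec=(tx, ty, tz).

rvec=(0.1213, 0.2144, 0.1867) tvec=(-0.0977, -0.0667, 0.9056)

Intrinsics K: fx=514.7, fy=404.2, cx=301.3, cy=228.1
Marker side s = 0.224 m; corners in marker frame (Z=0):
  M0 = (-0.1120, +0.1120, 0)
  M1 = (+0.1120, +0.1120, 0)
  M2 = (+0.1120, -0.1120, 0)
  M3 = (-0.1120, -0.1120, 0)
Detected image corners:
  c0 = (178.927092, 236.895545) px
  c1 = (295.963148, 257.139001) px
  c2 = (318.467447, 156.392518) px
  c3 = (196.325352, 140.399157) px
Planar DLT: solve 8×8 A·h = b for H (H[2,2]=1):
  H  [+479.09156 -50.73348 +245.77127]
  H  [+37.42639 +470.44691 +198.33208]
  H  [-0.22064 +0.15380 +1.00000]
B = K⁻¹H; ‖b₁‖=1.104254, ‖b₂‖=1.104254; λ = 2/(‖b₁‖+‖b₂‖) = 0.905589, sign → tz>0 ⇒ λ=+0.905589
r₁ = λ·B[:,0] = (+0.95991,+0.19661,-0.19981); r₂ = λ·B[:,1] = (-0.17080,+0.97541,+0.13928)
r₃ = r₁×r₂ = (+0.22228,-0.09957,+0.96988); SVD([r₁ r₂ r₃]) → R = UVᵀ:
  R  [+0.95991 -0.17080 +0.22228]
  R  [+0.19661 +0.97541 -0.09957]
  R  [-0.19981 +0.13928 +0.96988]
t = (-0.09770, -0.06669, +0.90559) m
tr R = 2.905203; θ = arccos((tr R − 1)/2) = 0.309120 rad = 17.711°
axis k = ((R−Rᵀ)₃₂, (R−Rᵀ)₁₃, (R−Rᵀ)₂₁) / (2 sinθ) = (+0.392554, +0.693735, +0.603849)
rvec = θ·k = (+0.121346, +0.214447, +0.186662)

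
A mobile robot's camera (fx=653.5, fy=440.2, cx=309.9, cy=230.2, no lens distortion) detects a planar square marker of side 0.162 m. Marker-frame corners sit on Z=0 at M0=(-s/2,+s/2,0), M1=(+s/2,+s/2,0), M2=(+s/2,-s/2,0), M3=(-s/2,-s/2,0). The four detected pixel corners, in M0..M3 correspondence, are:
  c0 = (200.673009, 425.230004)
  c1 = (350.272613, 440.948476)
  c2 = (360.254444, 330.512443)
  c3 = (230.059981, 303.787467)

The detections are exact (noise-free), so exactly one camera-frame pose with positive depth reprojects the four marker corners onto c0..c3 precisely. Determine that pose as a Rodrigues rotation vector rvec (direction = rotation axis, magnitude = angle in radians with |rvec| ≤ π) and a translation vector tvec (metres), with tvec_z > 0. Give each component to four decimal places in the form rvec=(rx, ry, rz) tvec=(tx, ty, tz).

Intrinsics K: fx=653.5, fy=440.2, cx=309.9, cy=230.2
Marker side s = 0.162 m; corners in marker frame (Z=0):
  M0 = (-0.0810, +0.0810, 0)
  M1 = (+0.0810, +0.0810, 0)
  M2 = (+0.0810, -0.0810, 0)
  M3 = (-0.0810, -0.0810, 0)
Detected image corners:
  c0 = (200.673009, 425.230004) px
  c1 = (350.272613, 440.948476) px
  c2 = (360.254444, 330.512443) px
  c3 = (230.059981, 303.787467) px
Planar DLT: solve 8×8 A·h = b for H (H[2,2]=1):
  H  [+1066.49502 -333.22387 +290.01894]
  H  [+404.69291 +430.70994 +372.19984]
  H  [+0.72409 -0.75435 +1.00000]
B = K⁻¹H; ‖b₁‖=1.573890, ‖b₂‖=1.573890; λ = 2/(‖b₁‖+‖b₂‖) = 0.635368, sign → tz>0 ⇒ λ=+0.635368
r₁ = λ·B[:,0] = (+0.81874,+0.34353,+0.46006); r₂ = λ·B[:,1] = (-0.09669,+0.87231,-0.47929)
r₃ = r₁×r₂ = (-0.56597,+0.34793,+0.74741); SVD([r₁ r₂ r₃]) → R = UVᵀ:
  R  [+0.81874 -0.09669 -0.56597]
  R  [+0.34353 +0.87231 +0.34793]
  R  [+0.46006 -0.47929 +0.74741]
t = (-0.01933, +0.20496, +0.63537) m
tr R = 2.438461; θ = arccos((tr R − 1)/2) = 0.768102 rad = 44.009°
axis k = ((R−Rᵀ)₃₂, (R−Rᵀ)₁₃, (R−Rᵀ)₂₁) / (2 sinθ) = (-0.595318, -0.738395, +0.316811)
rvec = θ·k = (-0.457266, -0.567163, +0.243344)

rvec=(-0.4573, -0.5672, 0.2433) tvec=(-0.0193, 0.2050, 0.6354)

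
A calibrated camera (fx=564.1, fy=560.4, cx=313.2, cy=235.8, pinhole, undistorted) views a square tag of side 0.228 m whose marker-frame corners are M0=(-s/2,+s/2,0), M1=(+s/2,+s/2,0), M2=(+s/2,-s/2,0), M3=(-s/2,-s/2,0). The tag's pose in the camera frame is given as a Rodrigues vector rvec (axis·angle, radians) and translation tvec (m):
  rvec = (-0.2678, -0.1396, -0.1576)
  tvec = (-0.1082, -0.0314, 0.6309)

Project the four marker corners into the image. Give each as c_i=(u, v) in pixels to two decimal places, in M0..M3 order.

Intrinsics K: fx=564.1, fy=560.4, cx=313.2, cy=235.8
Marker side s = 0.228 m; corners in marker frame (Z=0):
  M0 = (-0.1140, +0.1140, 0)
  M1 = (+0.1140, +0.1140, 0)
  M2 = (+0.1140, -0.1140, 0)
  M3 = (-0.1140, -0.1140, 0)
rvec = (-0.2678, -0.1396, -0.1576), |rvec| = θ = 0.34065 rad = 19.518°
Rodrigues: sinθ=0.33410, 1−cosθ=0.05746; R = I + sinθ·[k]× + (1−cosθ)·[k]×²:
    [+0.97805 +0.17308 -0.11602]
    [-0.13606 +0.95219 +0.27355]
    [+0.15782 -0.25176 +0.95484]
t = (-0.1082, -0.0314, 0.6309) m
M0: Pc = R·M0+t = (-0.19997, +0.09266, +0.58421); u = 564.1·(-0.19997)/0.58421 + 313.2 = 120.1166, v = 560.4·(+0.09266)/0.58421 + 235.8 = 324.6837
M1: Pc = R·M1+t = (+0.02303, +0.06164, +0.62019); u = 564.1·(+0.02303)/0.62019 + 313.2 = 334.1463, v = 560.4·(+0.06164)/0.62019 + 235.8 = 291.4965
M2: Pc = R·M2+t = (-0.01643, -0.15546, +0.67759); u = 564.1·(-0.01643)/0.67759 + 313.2 = 299.5189, v = 560.4·(-0.15546)/0.67759 + 235.8 = 107.2273
M3: Pc = R·M3+t = (-0.23943, -0.12444, +0.64161); u = 564.1·(-0.23943)/0.64161 + 313.2 = 102.6950, v = 560.4·(-0.12444)/0.64161 + 235.8 = 127.1115

c0=(120.12, 324.68) c1=(334.15, 291.50) c2=(299.52, 107.23) c3=(102.70, 127.11)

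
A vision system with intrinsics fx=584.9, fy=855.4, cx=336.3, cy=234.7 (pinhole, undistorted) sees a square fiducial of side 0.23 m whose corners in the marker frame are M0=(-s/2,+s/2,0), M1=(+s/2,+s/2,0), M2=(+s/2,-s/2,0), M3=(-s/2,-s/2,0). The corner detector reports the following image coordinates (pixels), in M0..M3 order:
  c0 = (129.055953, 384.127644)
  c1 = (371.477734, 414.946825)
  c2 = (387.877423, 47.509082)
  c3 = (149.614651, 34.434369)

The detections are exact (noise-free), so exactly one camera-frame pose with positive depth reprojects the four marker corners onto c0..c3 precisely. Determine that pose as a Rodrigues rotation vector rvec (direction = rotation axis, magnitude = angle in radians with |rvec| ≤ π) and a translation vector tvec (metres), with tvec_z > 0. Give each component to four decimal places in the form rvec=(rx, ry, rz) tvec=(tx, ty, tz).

Intrinsics K: fx=584.9, fy=855.4, cx=336.3, cy=234.7
Marker side s = 0.23 m; corners in marker frame (Z=0):
  M0 = (-0.1150, +0.1150, 0)
  M1 = (+0.1150, +0.1150, 0)
  M2 = (+0.1150, -0.1150, 0)
  M3 = (-0.1150, -0.1150, 0)
Detected image corners:
  c0 = (129.055953, 384.127644) px
  c1 = (371.477734, 414.946825) px
  c2 = (387.877423, 47.509082) px
  c3 = (149.614651, 34.434369) px
Planar DLT: solve 8×8 A·h = b for H (H[2,2]=1):
  H  [+990.48637 -104.26823 +256.70730]
  H  [+48.85728 +1537.93046 +218.10659]
  H  [-0.20957 -0.09135 +1.00000]
B = K⁻¹H; ‖b₁‖=1.829586, ‖b₂‖=1.829586; λ = 2/(‖b₁‖+‖b₂‖) = 0.546572, sign → tz>0 ⇒ λ=+0.546572
r₁ = λ·B[:,0] = (+0.99144,+0.06265,-0.11455); r₂ = λ·B[:,1] = (-0.06873,+0.99639,-0.04993)
r₃ = r₁×r₂ = (+0.11100,+0.05737,+0.99216); SVD([r₁ r₂ r₃]) → R = UVᵀ:
  R  [+0.99144 -0.06873 +0.11100]
  R  [+0.06265 +0.99639 +0.05737]
  R  [-0.11455 -0.04993 +0.99216]
t = (-0.07438, -0.01060, +0.54657) m
tr R = 2.979988; θ = arccos((tr R − 1)/2) = 0.141581 rad = 8.112°
axis k = ((R−Rᵀ)₃₂, (R−Rᵀ)₁₃, (R−Rᵀ)₂₁) / (2 sinθ) = (-0.380220, +0.799208, +0.465509)
rvec = θ·k = (-0.053832, +0.113152, +0.065907)

rvec=(-0.0538, 0.1132, 0.0659) tvec=(-0.0744, -0.0106, 0.5466)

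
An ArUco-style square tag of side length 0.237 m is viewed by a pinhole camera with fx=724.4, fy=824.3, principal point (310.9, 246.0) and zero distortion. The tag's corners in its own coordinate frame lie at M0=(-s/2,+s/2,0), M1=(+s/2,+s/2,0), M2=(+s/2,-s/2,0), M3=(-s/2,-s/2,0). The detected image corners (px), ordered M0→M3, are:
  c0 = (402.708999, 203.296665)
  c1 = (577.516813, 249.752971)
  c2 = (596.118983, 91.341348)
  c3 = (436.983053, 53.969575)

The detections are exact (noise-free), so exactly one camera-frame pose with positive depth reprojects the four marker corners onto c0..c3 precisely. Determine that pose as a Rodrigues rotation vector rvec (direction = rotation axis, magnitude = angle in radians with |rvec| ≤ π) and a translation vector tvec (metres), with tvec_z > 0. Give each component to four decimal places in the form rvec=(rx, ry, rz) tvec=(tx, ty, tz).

Intrinsics K: fx=724.4, fy=824.3, cx=310.9, cy=246.0
Marker side s = 0.237 m; corners in marker frame (Z=0):
  M0 = (-0.1185, +0.1185, 0)
  M1 = (+0.1185, +0.1185, 0)
  M2 = (+0.1185, -0.1185, 0)
  M3 = (-0.1185, -0.1185, 0)
Detected image corners:
  c0 = (402.708999, 203.296665) px
  c1 = (577.516813, 249.752971) px
  c2 = (596.118983, 91.341348) px
  c3 = (436.983053, 53.969575) px
Planar DLT: solve 8×8 A·h = b for H (H[2,2]=1):
  H  [+634.73720 -322.20968 +502.64641]
  H  [+155.65024 +586.48089 +145.44792]
  H  [-0.13540 -0.41747 +1.00000]
B = K⁻¹H; ‖b₁‖=0.971526, ‖b₂‖=0.971526; λ = 2/(‖b₁‖+‖b₂‖) = 1.029309, sign → tz>0 ⇒ λ=+1.029309
r₁ = λ·B[:,0] = (+0.96172,+0.23595,-0.13937); r₂ = λ·B[:,1] = (-0.27341,+0.86058,-0.42971)
r₃ = r₁×r₂ = (+0.01855,+0.45136,+0.89215); SVD([r₁ r₂ r₃]) → R = UVᵀ:
  R  [+0.96172 -0.27341 +0.01855]
  R  [+0.23595 +0.86058 +0.45136]
  R  [-0.13937 -0.42971 +0.89215]
t = (+0.27245, -0.12556, +1.02931) m
tr R = 2.714450; θ = arccos((tr R − 1)/2) = 0.540940 rad = 30.994°
axis k = ((R−Rᵀ)₃₂, (R−Rᵀ)₁₃, (R−Rᵀ)₂₁) / (2 sinθ) = (-0.855499, +0.153329, +0.494582)
rvec = θ·k = (-0.462774, +0.082942, +0.267539)

rvec=(-0.4628, 0.0829, 0.2675) tvec=(0.2725, -0.1256, 1.0293)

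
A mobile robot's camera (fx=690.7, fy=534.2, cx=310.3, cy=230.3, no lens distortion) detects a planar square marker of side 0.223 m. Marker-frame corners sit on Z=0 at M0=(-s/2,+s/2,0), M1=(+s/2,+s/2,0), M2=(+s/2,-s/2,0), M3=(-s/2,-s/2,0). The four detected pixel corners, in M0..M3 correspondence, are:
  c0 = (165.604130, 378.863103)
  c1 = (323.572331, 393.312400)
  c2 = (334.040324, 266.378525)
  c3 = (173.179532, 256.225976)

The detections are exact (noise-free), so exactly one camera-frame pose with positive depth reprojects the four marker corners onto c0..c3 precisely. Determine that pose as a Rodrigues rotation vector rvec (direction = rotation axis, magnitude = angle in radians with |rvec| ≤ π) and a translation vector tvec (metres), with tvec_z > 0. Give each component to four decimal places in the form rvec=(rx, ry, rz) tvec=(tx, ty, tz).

rvec=(0.0631, 0.1547, 0.0661) tvec=(-0.0853, 0.1650, 0.9396)

Intrinsics K: fx=690.7, fy=534.2, cx=310.3, cy=230.3
Marker side s = 0.223 m; corners in marker frame (Z=0):
  M0 = (-0.1115, +0.1115, 0)
  M1 = (+0.1115, +0.1115, 0)
  M2 = (+0.1115, -0.1115, 0)
  M3 = (-0.1115, -0.1115, 0)
Detected image corners:
  c0 = (165.604130, 378.863103) px
  c1 = (323.572331, 393.312400) px
  c2 = (334.040324, 266.378525) px
  c3 = (173.179532, 256.225976) px
Planar DLT: solve 8×8 A·h = b for H (H[2,2]=1):
  H  [+674.57444 -22.34760 +247.62719]
  H  [+2.95278 +582.78218 +324.08670]
  H  [-0.16153 +0.07223 +1.00000]
B = K⁻¹H; ‖b₁‖=1.064239, ‖b₂‖=1.064239; λ = 2/(‖b₁‖+‖b₂‖) = 0.939638, sign → tz>0 ⇒ λ=+0.939638
r₁ = λ·B[:,0] = (+0.98589,+0.07063,-0.15178); r₂ = λ·B[:,1] = (-0.06089,+0.99583,+0.06787)
r₃ = r₁×r₂ = (+0.15594,-0.05767,+0.98608); SVD([r₁ r₂ r₃]) → R = UVᵀ:
  R  [+0.98589 -0.06089 +0.15594]
  R  [+0.07063 +0.99583 -0.05767]
  R  [-0.15178 +0.06787 +0.98608]
t = (-0.08526, +0.16497, +0.93964) m
tr R = 2.967804; θ = arccos((tr R − 1)/2) = 0.179673 rad = 10.295°
axis k = ((R−Rᵀ)₃₂, (R−Rᵀ)₁₃, (R−Rᵀ)₂₁) / (2 sinθ) = (+0.351228, +0.860951, +0.367971)
rvec = θ·k = (+0.063106, +0.154690, +0.066115)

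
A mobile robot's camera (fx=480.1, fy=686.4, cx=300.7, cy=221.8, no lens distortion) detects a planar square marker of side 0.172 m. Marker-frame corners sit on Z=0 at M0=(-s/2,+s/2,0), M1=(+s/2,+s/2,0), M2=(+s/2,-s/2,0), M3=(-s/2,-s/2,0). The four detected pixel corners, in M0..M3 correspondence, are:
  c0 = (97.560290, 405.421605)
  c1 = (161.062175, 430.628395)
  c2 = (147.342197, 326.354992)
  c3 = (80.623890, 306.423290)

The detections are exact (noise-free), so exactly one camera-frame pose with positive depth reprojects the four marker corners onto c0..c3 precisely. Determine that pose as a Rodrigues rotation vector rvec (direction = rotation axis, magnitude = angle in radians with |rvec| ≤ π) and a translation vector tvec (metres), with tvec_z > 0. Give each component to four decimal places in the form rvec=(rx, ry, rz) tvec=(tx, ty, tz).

Intrinsics K: fx=480.1, fy=686.4, cx=300.7, cy=221.8
Marker side s = 0.172 m; corners in marker frame (Z=0):
  M0 = (-0.0860, +0.0860, 0)
  M1 = (+0.0860, +0.0860, 0)
  M2 = (+0.0860, -0.0860, 0)
  M3 = (-0.0860, -0.0860, 0)
Detected image corners:
  c0 = (97.560290, 405.421605) px
  c1 = (161.062175, 430.628395) px
  c2 = (147.342197, 326.354992) px
  c3 = (80.623890, 306.423290) px
Planar DLT: solve 8×8 A·h = b for H (H[2,2]=1):
  H  [+331.32438 +135.41111 +120.81644]
  H  [-9.91498 +729.20473 +368.48479]
  H  [-0.38570 +0.37801 +1.00000]
B = K⁻¹H; ‖b₁‖=1.014368, ‖b₂‖=1.014368; λ = 2/(‖b₁‖+‖b₂‖) = 0.985835, sign → tz>0 ⇒ λ=+0.985835
r₁ = λ·B[:,0] = (+0.91849,+0.10863,-0.38023); r₂ = λ·B[:,1] = (+0.04465,+0.92690,+0.37265)
r₃ = r₁×r₂ = (+0.39292,-0.35926,+0.84649); SVD([r₁ r₂ r₃]) → R = UVᵀ:
  R  [+0.91849 +0.04465 +0.39292]
  R  [+0.10863 +0.92690 -0.35926]
  R  [-0.38023 +0.37265 +0.84649]
t = (-0.36937, +0.21067, +0.98584) m
tr R = 2.691880; θ = arccos((tr R − 1)/2) = 0.562471 rad = 32.227°
axis k = ((R−Rᵀ)₃₂, (R−Rᵀ)₁₃, (R−Rᵀ)₂₁) / (2 sinθ) = (+0.686236, +0.724901, +0.059984)
rvec = θ·k = (+0.385988, +0.407736, +0.033740)

rvec=(0.3860, 0.4077, 0.0337) tvec=(-0.3694, 0.2107, 0.9858)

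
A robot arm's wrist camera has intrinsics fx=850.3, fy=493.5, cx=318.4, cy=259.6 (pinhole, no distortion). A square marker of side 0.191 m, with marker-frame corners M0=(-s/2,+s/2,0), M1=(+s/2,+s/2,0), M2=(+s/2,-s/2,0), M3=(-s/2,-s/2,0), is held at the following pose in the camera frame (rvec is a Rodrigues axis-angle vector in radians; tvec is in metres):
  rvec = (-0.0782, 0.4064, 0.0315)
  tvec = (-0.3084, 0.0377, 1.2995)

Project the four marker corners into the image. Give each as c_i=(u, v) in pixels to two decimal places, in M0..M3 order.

c0=(62.48, 308.35) c1=(165.86, 312.41) c2=(173.39, 237.80) c3=(70.61, 237.98)

Intrinsics K: fx=850.3, fy=493.5, cx=318.4, cy=259.6
Marker side s = 0.191 m; corners in marker frame (Z=0):
  M0 = (-0.0955, +0.0955, 0)
  M1 = (+0.0955, +0.0955, 0)
  M2 = (+0.0955, -0.0955, 0)
  M3 = (-0.0955, -0.0955, 0)
rvec = (-0.0782, 0.4064, 0.0315), |rvec| = θ = 0.41505 rad = 23.781°
Rodrigues: sinθ=0.40324, 1−cosθ=0.08490; R = I + sinθ·[k]× + (1−cosθ)·[k]×²:
    [+0.91811 -0.04627 +0.39362]
    [+0.01494 +0.99650 +0.08228]
    [-0.39605 -0.06966 +0.91558]
t = (-0.3084, 0.0377, 1.2995) m
M0: Pc = R·M0+t = (-0.40050, +0.13144, +1.33067); u = 850.3·(-0.40050)/1.33067 + 318.4 = 62.4812, v = 493.5·(+0.13144)/1.33067 + 259.6 = 308.3461
M1: Pc = R·M1+t = (-0.22514, +0.13429, +1.25502); u = 850.3·(-0.22514)/1.25502 + 318.4 = 165.8646, v = 493.5·(+0.13429)/1.25502 + 259.6 = 312.4063
M2: Pc = R·M2+t = (-0.21630, -0.05604, +1.26833); u = 850.3·(-0.21630)/1.26833 + 318.4 = 173.3892, v = 493.5·(-0.05604)/1.26833 + 259.6 = 237.7957
M3: Pc = R·M3+t = (-0.39166, -0.05889, +1.34398); u = 850.3·(-0.39166)/1.34398 + 318.4 = 70.6058, v = 493.5·(-0.05889)/1.34398 + 259.6 = 237.9751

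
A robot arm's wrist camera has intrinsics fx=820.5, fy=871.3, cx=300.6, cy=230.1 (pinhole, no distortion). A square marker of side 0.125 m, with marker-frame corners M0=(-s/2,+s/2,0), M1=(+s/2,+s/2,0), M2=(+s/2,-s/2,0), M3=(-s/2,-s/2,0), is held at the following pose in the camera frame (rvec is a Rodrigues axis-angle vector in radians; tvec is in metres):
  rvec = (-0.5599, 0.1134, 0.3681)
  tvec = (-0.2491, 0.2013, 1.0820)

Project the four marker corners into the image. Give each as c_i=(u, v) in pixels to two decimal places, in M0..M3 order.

c0=(45.79, 419.27) c1=(131.27, 456.43) c2=(175.42, 366.03) c3=(93.66, 332.98)

Intrinsics K: fx=820.5, fy=871.3, cx=300.6, cy=230.1
Marker side s = 0.125 m; corners in marker frame (Z=0):
  M0 = (-0.0625, +0.0625, 0)
  M1 = (+0.0625, +0.0625, 0)
  M2 = (+0.0625, -0.0625, 0)
  M3 = (-0.0625, -0.0625, 0)
rvec = (-0.5599, 0.1134, 0.3681), |rvec| = θ = 0.67959 rad = 38.938°
Rodrigues: sinθ=0.62848, 1−cosθ=0.22217; R = I + sinθ·[k]× + (1−cosθ)·[k]×²:
    [+0.92863 -0.37096 +0.00573]
    [+0.30987 +0.78402 +0.53787]
    [-0.20401 -0.49771 +0.84301]
t = (-0.2491, 0.2013, 1.0820) m
M0: Pc = R·M0+t = (-0.33032, +0.23093, +1.06364); u = 820.5·(-0.33032)/1.06364 + 300.6 = 45.7863, v = 871.3·(+0.23093)/1.06364 + 230.1 = 419.2731
M1: Pc = R·M1+t = (-0.21425, +0.26967, +1.03814); u = 820.5·(-0.21425)/1.03814 + 300.6 = 131.2704, v = 871.3·(+0.26967)/1.03814 + 230.1 = 456.4288
M2: Pc = R·M2+t = (-0.16788, +0.17167, +1.10036); u = 820.5·(-0.16788)/1.10036 + 300.6 = 175.4205, v = 871.3·(+0.17167)/1.10036 + 230.1 = 366.0310
M3: Pc = R·M3+t = (-0.28395, +0.13293, +1.12586); u = 820.5·(-0.28395)/1.12586 + 300.6 = 93.6601, v = 871.3·(+0.13293)/1.12586 + 230.1 = 332.9761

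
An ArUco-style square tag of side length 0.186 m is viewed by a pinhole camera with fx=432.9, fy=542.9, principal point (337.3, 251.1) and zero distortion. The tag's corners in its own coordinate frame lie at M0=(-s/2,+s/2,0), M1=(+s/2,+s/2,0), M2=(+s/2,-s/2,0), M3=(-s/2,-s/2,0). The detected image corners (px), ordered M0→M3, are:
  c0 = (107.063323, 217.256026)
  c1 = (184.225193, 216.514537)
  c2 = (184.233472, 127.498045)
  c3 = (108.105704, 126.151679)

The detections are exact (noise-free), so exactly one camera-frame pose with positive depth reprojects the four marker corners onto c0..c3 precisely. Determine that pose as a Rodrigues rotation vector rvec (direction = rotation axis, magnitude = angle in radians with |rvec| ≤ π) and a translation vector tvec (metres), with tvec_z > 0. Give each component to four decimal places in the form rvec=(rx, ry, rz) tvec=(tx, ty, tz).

Intrinsics K: fx=432.9, fy=542.9, cx=337.3, cy=251.1
Marker side s = 0.186 m; corners in marker frame (Z=0):
  M0 = (-0.0930, +0.0930, 0)
  M1 = (+0.0930, +0.0930, 0)
  M2 = (+0.0930, -0.0930, 0)
  M3 = (-0.0930, -0.0930, 0)
Detected image corners:
  c0 = (107.063323, 217.256026) px
  c1 = (184.225193, 216.514537) px
  c2 = (184.233472, 127.498045) px
  c3 = (108.105704, 126.151679) px
Planar DLT: solve 8×8 A·h = b for H (H[2,2]=1):
  H  [+430.27118 -13.25103 +146.35374]
  H  [+23.12462 +471.81164 +171.55664]
  H  [+0.12488 -0.07168 +1.00000]
B = K⁻¹H; ‖b₁‖=0.905407, ‖b₂‖=0.905407; λ = 2/(‖b₁‖+‖b₂‖) = 1.104475, sign → tz>0 ⇒ λ=+1.104475
r₁ = λ·B[:,0] = (+0.99030,-0.01675,+0.13793); r₂ = λ·B[:,1] = (+0.02788,+0.99647,-0.07917)
r₃ = r₁×r₂ = (-0.13611,+0.08225,+0.98727); SVD([r₁ r₂ r₃]) → R = UVᵀ:
  R  [+0.99030 +0.02788 -0.13611]
  R  [-0.01675 +0.99647 +0.08225]
  R  [+0.13793 -0.07917 +0.98727]
t = (-0.48717, -0.16182, +1.10448) m
tr R = 2.974045; θ = arccos((tr R − 1)/2) = 0.161280 rad = 9.241°
axis k = ((R−Rᵀ)₃₂, (R−Rᵀ)₁₃, (R−Rᵀ)₂₁) / (2 sinθ) = (-0.502611, -0.853272, -0.138958)
rvec = θ·k = (-0.081061, -0.137616, -0.022411)

rvec=(-0.0811, -0.1376, -0.0224) tvec=(-0.4872, -0.1618, 1.1045)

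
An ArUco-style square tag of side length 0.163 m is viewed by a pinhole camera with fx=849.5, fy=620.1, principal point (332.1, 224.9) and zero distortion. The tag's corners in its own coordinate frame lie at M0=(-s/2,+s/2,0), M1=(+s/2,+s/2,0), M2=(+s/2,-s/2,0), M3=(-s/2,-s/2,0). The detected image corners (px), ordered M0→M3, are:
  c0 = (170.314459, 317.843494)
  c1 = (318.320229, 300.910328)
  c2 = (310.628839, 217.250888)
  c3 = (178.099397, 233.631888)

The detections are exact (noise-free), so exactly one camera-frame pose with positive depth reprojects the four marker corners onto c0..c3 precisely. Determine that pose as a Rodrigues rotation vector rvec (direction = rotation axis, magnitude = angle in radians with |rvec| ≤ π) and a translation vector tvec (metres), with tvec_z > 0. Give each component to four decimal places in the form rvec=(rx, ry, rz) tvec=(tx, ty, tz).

Intrinsics K: fx=849.5, fy=620.1, cx=332.1, cy=224.9
Marker side s = 0.163 m; corners in marker frame (Z=0):
  M0 = (-0.0815, +0.0815, 0)
  M1 = (+0.0815, +0.0815, 0)
  M2 = (+0.0815, -0.0815, 0)
  M3 = (-0.0815, -0.0815, 0)
Detected image corners:
  c0 = (170.314459, 317.843494) px
  c1 = (318.320229, 300.910328) px
  c2 = (310.628839, 217.250888) px
  c3 = (178.099397, 233.631888) px
Planar DLT: solve 8×8 A·h = b for H (H[2,2]=1):
  H  [+834.95558 -166.05186 +243.80485]
  H  [-127.22797 +333.93786 +265.15759]
  H  [-0.09398 -0.67693 +1.00000]
B = K⁻¹H; ‖b₁‖=1.038135, ‖b₂‖=1.038135; λ = 2/(‖b₁‖+‖b₂‖) = 0.963265, sign → tz>0 ⇒ λ=+0.963265
r₁ = λ·B[:,0] = (+0.98216,-0.16480,-0.09053); r₂ = λ·B[:,1] = (+0.06662,+0.75523,-0.65206)
r₃ = r₁×r₂ = (+0.17583,+0.63440,+0.75274); SVD([r₁ r₂ r₃]) → R = UVᵀ:
  R  [+0.98216 +0.06662 +0.17583]
  R  [-0.16480 +0.75523 +0.63440]
  R  [-0.09053 -0.65206 +0.75274]
t = (-0.10012, +0.06254, +0.96327) m
tr R = 2.490137; θ = arccos((tr R − 1)/2) = 0.730159 rad = 41.835°
axis k = ((R−Rᵀ)₃₂, (R−Rᵀ)₁₃, (R−Rᵀ)₂₁) / (2 sinθ) = (-0.964382, +0.199672, -0.173488)
rvec = θ·k = (-0.704152, +0.145792, -0.126674)

rvec=(-0.7042, 0.1458, -0.1267) tvec=(-0.1001, 0.0625, 0.9633)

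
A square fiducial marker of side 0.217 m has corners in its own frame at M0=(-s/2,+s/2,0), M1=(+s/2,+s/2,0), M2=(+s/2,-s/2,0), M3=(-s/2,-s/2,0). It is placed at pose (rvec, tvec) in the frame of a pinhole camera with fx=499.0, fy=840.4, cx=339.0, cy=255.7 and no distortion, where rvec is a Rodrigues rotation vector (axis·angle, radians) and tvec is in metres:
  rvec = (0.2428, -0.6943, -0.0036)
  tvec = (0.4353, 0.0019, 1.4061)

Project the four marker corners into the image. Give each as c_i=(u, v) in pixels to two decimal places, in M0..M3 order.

c0=(464.85, 327.57) c1=(508.92, 310.78) c2=(520.35, 190.44) c3=(475.86, 195.26)

Intrinsics K: fx=499.0, fy=840.4, cx=339.0, cy=255.7
Marker side s = 0.217 m; corners in marker frame (Z=0):
  M0 = (-0.1085, +0.1085, 0)
  M1 = (+0.1085, +0.1085, 0)
  M2 = (+0.1085, -0.1085, 0)
  M3 = (-0.1085, -0.1085, 0)
rvec = (0.2428, -0.6943, -0.0036), |rvec| = θ = 0.73554 rad = 42.143°
Rodrigues: sinθ=0.67099, 1−cosθ=0.25853; R = I + sinθ·[k]× + (1−cosθ)·[k]×²:
    [+0.76964 -0.07727 -0.63378]
    [-0.08384 +0.97182 -0.22030]
    [+0.63295 +0.22269 +0.74148]
t = (0.4353, 0.0019, 1.4061) m
M0: Pc = R·M0+t = (+0.34341, +0.11644, +1.36159); u = 499.0·(+0.34341)/1.36159 + 339.0 = 464.8544, v = 840.4·(+0.11644)/1.36159 + 255.7 = 327.5689
M1: Pc = R·M1+t = (+0.51042, +0.09825, +1.49894); u = 499.0·(+0.51042)/1.49894 + 339.0 = 508.9209, v = 840.4·(+0.09825)/1.49894 + 255.7 = 310.7831
M2: Pc = R·M2+t = (+0.52719, -0.11264, +1.45061); u = 499.0·(+0.52719)/1.45061 + 339.0 = 520.3493, v = 840.4·(-0.11264)/1.45061 + 255.7 = 190.4434
M3: Pc = R·M3+t = (+0.36018, -0.09445, +1.31326); u = 499.0·(+0.36018)/1.31326 + 339.0 = 475.8566, v = 840.4·(-0.09445)/1.31326 + 255.7 = 195.2608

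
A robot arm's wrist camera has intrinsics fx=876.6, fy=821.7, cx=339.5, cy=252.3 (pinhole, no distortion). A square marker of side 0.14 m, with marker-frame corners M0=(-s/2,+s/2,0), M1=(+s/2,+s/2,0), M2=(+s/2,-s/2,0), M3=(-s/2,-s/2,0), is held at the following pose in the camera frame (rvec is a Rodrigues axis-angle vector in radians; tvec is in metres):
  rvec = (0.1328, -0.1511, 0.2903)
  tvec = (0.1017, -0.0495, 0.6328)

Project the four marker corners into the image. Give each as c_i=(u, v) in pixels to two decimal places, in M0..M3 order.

c0=(360.16, 249.38) c1=(537.64, 297.89) c2=(599.06, 127.46) c3=(419.52, 71.26)

Intrinsics K: fx=876.6, fy=821.7, cx=339.5, cy=252.3
Marker side s = 0.14 m; corners in marker frame (Z=0):
  M0 = (-0.0700, +0.0700, 0)
  M1 = (+0.0700, +0.0700, 0)
  M2 = (+0.0700, -0.0700, 0)
  M3 = (-0.0700, -0.0700, 0)
rvec = (0.1328, -0.1511, 0.2903), |rvec| = θ = 0.35319 rad = 20.236°
Rodrigues: sinθ=0.34589, 1−cosθ=0.06172; R = I + sinθ·[k]× + (1−cosθ)·[k]×²:
    [+0.94700 -0.29423 -0.12890]
    [+0.27437 +0.94957 -0.15176]
    [+0.16705 +0.10835 +0.97998]
t = (0.1017, -0.0495, 0.6328) m
M0: Pc = R·M0+t = (+0.01481, -0.00224, +0.62869); u = 876.6·(+0.01481)/0.62869 + 339.5 = 360.1551, v = 821.7·(-0.00224)/0.62869 + 252.3 = 249.3775
M1: Pc = R·M1+t = (+0.14739, +0.03618, +0.65208); u = 876.6·(+0.14739)/0.65208 + 339.5 = 537.6441, v = 821.7·(+0.03618)/0.65208 + 252.3 = 297.8865
M2: Pc = R·M2+t = (+0.18859, -0.09676, +0.63691); u = 876.6·(+0.18859)/0.63691 + 339.5 = 599.0578, v = 821.7·(-0.09676)/0.63691 + 252.3 = 127.4612
M3: Pc = R·M3+t = (+0.05601, -0.13518, +0.61352); u = 876.6·(+0.05601)/0.61352 + 339.5 = 419.5215, v = 821.7·(-0.13518)/0.61352 + 252.3 = 71.2562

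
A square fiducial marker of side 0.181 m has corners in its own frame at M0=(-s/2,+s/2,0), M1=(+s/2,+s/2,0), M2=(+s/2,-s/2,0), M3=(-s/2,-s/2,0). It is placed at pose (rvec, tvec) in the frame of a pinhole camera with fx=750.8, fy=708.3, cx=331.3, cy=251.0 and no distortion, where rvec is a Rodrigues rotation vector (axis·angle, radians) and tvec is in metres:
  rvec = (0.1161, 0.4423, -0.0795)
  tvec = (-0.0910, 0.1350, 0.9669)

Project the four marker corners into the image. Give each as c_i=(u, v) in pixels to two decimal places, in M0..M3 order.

c0=(210.44, 411.08) c1=(331.10, 417.37) c2=(316.03, 282.38) c3=(194.48, 286.54)

Intrinsics K: fx=750.8, fy=708.3, cx=331.3, cy=251.0
Marker side s = 0.181 m; corners in marker frame (Z=0):
  M0 = (-0.0905, +0.0905, 0)
  M1 = (+0.0905, +0.0905, 0)
  M2 = (+0.0905, -0.0905, 0)
  M3 = (-0.0905, -0.0905, 0)
rvec = (0.1161, 0.4423, -0.0795), |rvec| = θ = 0.46414 rad = 26.593°
Rodrigues: sinθ=0.44766, 1−cosθ=0.10579; R = I + sinθ·[k]× + (1−cosθ)·[k]×²:
    [+0.90083 +0.10189 +0.42206]
    [-0.05146 +0.99028 -0.12924]
    [-0.43112 +0.09471 +0.89731]
t = (-0.0910, 0.1350, 0.9669) m
M0: Pc = R·M0+t = (-0.16330, +0.22928, +1.01449); u = 750.8·(-0.16330)/1.01449 + 331.3 = 210.4429, v = 708.3·(+0.22928)/1.01449 + 251.0 = 411.0778
M1: Pc = R·M1+t = (-0.00025, +0.21996, +0.93645); u = 750.8·(-0.00025)/0.93645 + 331.3 = 331.0964, v = 708.3·(+0.21996)/0.93645 + 251.0 = 417.3720
M2: Pc = R·M2+t = (-0.01870, +0.04072, +0.91931); u = 750.8·(-0.01870)/0.91931 + 331.3 = 316.0304, v = 708.3·(+0.04072)/0.91931 + 251.0 = 282.3757
M3: Pc = R·M3+t = (-0.18175, +0.05004, +0.99735); u = 750.8·(-0.18175)/0.99735 + 331.3 = 194.4819, v = 708.3·(+0.05004)/0.99735 + 251.0 = 286.5355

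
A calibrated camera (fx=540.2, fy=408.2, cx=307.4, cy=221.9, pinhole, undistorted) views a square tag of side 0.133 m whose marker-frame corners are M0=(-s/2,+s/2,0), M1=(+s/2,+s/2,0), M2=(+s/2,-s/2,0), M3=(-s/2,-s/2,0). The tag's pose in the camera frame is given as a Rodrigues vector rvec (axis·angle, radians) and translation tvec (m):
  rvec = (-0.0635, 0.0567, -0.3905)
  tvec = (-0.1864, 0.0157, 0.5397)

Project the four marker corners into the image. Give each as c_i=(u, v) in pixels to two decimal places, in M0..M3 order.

Intrinsics K: fx=540.2, fy=408.2, cx=307.4, cy=221.9
Marker side s = 0.133 m; corners in marker frame (Z=0):
  M0 = (-0.0665, +0.0665, 0)
  M1 = (+0.0665, +0.0665, 0)
  M2 = (+0.0665, -0.0665, 0)
  M3 = (-0.0665, -0.0665, 0)
rvec = (-0.0635, 0.0567, -0.3905), |rvec| = θ = 0.39967 rad = 22.899°
Rodrigues: sinθ=0.38912, 1−cosθ=0.07881; R = I + sinθ·[k]× + (1−cosθ)·[k]×²:
    [+0.92318 +0.37841 +0.06744]
    [-0.38196 +0.92277 +0.05090]
    [-0.04297 -0.07275 +0.99642]
t = (-0.1864, 0.0157, 0.5397) m
M0: Pc = R·M0+t = (-0.22263, +0.10247, +0.53772); u = 540.2·(-0.22263)/0.53772 + 307.4 = 83.7460, v = 408.2·(+0.10247)/0.53772 + 221.9 = 299.6845
M1: Pc = R·M1+t = (-0.09984, +0.05166, +0.53200); u = 540.2·(-0.09984)/0.53200 + 307.4 = 206.0176, v = 408.2·(+0.05166)/0.53200 + 221.9 = 261.5411
M2: Pc = R·M2+t = (-0.15017, -0.07107, +0.54168); u = 540.2·(-0.15017)/0.54168 + 307.4 = 157.6375, v = 408.2·(-0.07107)/0.54168 + 221.9 = 168.3467
M3: Pc = R·M3+t = (-0.27296, -0.02026, +0.54740); u = 540.2·(-0.27296)/0.54740 + 307.4 = 38.0322, v = 408.2·(-0.02026)/0.54740 + 221.9 = 206.7889

c0=(83.75, 299.68) c1=(206.02, 261.54) c2=(157.64, 168.35) c3=(38.03, 206.79)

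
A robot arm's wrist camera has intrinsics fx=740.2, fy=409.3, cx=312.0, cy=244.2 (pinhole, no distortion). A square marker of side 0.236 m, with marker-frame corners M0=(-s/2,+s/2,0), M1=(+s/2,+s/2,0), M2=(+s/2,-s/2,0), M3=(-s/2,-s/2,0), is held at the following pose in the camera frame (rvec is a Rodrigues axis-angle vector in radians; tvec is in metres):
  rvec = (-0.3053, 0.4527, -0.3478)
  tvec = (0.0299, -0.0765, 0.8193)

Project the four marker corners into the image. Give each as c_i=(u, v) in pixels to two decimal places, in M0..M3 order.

Intrinsics K: fx=740.2, fy=409.3, cx=312.0, cy=244.2
Marker side s = 0.236 m; corners in marker frame (Z=0):
  M0 = (-0.1180, +0.1180, 0)
  M1 = (+0.1180, +0.1180, 0)
  M2 = (+0.1180, -0.1180, 0)
  M3 = (-0.1180, -0.1180, 0)
rvec = (-0.3053, 0.4527, -0.3478), |rvec| = θ = 0.64739 rad = 37.093°
Rodrigues: sinθ=0.60310, 1−cosθ=0.20234; R = I + sinθ·[k]× + (1−cosθ)·[k]×²:
    [+0.84266 +0.25729 +0.47300]
    [-0.39073 +0.89660 +0.20840]
    [-0.37047 -0.36043 +0.85606]
t = (0.0299, -0.0765, 0.8193) m
M0: Pc = R·M0+t = (-0.03917, +0.07541, +0.82048); u = 740.2·(-0.03917)/0.82048 + 312.0 = 276.6588, v = 409.3·(+0.07541)/0.82048 + 244.2 = 281.8162
M1: Pc = R·M1+t = (+0.15969, -0.01681, +0.73305); u = 740.2·(+0.15969)/0.73305 + 312.0 = 473.2505, v = 409.3·(-0.01681)/0.73305 + 244.2 = 234.8155
M2: Pc = R·M2+t = (+0.09897, -0.22841, +0.81812); u = 740.2·(+0.09897)/0.81812 + 312.0 = 401.5483, v = 409.3·(-0.22841)/0.81812 + 244.2 = 129.9295
M3: Pc = R·M3+t = (-0.09989, -0.13619, +0.90555); u = 740.2·(-0.09989)/0.90555 + 312.0 = 230.3462, v = 409.3·(-0.13619)/0.90555 + 244.2 = 182.6421

c0=(276.66, 281.82) c1=(473.25, 234.82) c2=(401.55, 129.93) c3=(230.35, 182.64)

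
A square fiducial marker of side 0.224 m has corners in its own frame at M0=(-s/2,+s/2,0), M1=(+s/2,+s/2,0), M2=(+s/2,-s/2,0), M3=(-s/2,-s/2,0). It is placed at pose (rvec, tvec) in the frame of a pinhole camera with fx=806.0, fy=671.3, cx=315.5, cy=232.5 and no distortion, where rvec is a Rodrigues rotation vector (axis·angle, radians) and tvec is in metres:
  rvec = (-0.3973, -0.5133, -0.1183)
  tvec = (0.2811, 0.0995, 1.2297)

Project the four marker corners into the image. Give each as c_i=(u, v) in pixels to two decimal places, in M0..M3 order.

c0=(462.69, 352.80) c1=(574.85, 340.61) c2=(531.53, 230.21) c3=(422.43, 231.43)

Intrinsics K: fx=806.0, fy=671.3, cx=315.5, cy=232.5
Marker side s = 0.224 m; corners in marker frame (Z=0):
  M0 = (-0.1120, +0.1120, 0)
  M1 = (+0.1120, +0.1120, 0)
  M2 = (+0.1120, -0.1120, 0)
  M3 = (-0.1120, -0.1120, 0)
rvec = (-0.3973, -0.5133, -0.1183), |rvec| = θ = 0.65979 rad = 37.803°
Rodrigues: sinθ=0.61295, 1−cosθ=0.20988; R = I + sinθ·[k]× + (1−cosθ)·[k]×²:
    [+0.86622 +0.20822 -0.45420]
    [-0.01158 +0.91715 +0.39837]
    [+0.49952 -0.33982 +0.79687]
t = (0.2811, 0.0995, 1.2297) m
M0: Pc = R·M0+t = (+0.20740, +0.20352, +1.13569); u = 806.0·(+0.20740)/1.13569 + 315.5 = 462.6942, v = 671.3·(+0.20352)/1.13569 + 232.5 = 352.7979
M1: Pc = R·M1+t = (+0.40144, +0.20092, +1.24759); u = 806.0·(+0.40144)/1.24759 + 315.5 = 574.8480, v = 671.3·(+0.20092)/1.24759 + 232.5 = 340.6129
M2: Pc = R·M2+t = (+0.35480, -0.00452, +1.32371); u = 806.0·(+0.35480)/1.32371 + 315.5 = 531.5341, v = 671.3·(-0.00452)/1.32371 + 232.5 = 230.2088
M3: Pc = R·M3+t = (+0.16076, -0.00192, +1.21181); u = 806.0·(+0.16076)/1.21181 + 315.5 = 422.4257, v = 671.3·(-0.00192)/1.21181 + 232.5 = 231.4342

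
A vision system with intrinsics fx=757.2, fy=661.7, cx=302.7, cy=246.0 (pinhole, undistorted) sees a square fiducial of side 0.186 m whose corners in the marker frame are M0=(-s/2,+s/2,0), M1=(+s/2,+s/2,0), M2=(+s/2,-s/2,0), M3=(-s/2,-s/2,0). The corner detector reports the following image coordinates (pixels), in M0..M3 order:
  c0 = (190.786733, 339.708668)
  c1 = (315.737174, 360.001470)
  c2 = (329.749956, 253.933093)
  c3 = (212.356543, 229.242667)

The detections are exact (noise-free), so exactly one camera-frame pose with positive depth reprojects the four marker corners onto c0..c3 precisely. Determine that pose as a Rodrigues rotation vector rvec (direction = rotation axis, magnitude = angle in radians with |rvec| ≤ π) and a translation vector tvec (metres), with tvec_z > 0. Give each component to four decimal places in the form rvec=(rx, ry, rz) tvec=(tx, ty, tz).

Intrinsics K: fx=757.2, fy=661.7, cx=302.7, cy=246.0
Marker side s = 0.186 m; corners in marker frame (Z=0):
  M0 = (-0.0930, +0.0930, 0)
  M1 = (+0.0930, +0.0930, 0)
  M2 = (+0.0930, -0.0930, 0)
  M3 = (-0.0930, -0.0930, 0)
Detected image corners:
  c0 = (190.786733, 339.708668) px
  c1 = (315.737174, 360.001470) px
  c2 = (329.749956, 253.933093) px
  c3 = (212.356543, 229.242667) px
Planar DLT: solve 8×8 A·h = b for H (H[2,2]=1):
  H  [+724.18127 -172.26725 +263.97593]
  H  [+203.90278 +494.75460 +294.53236]
  H  [+0.27951 -0.29426 +1.00000]
B = K⁻¹H; ‖b₁‖=0.912843, ‖b₂‖=0.912843; λ = 2/(‖b₁‖+‖b₂‖) = 1.095478, sign → tz>0 ⇒ λ=+1.095478
r₁ = λ·B[:,0] = (+0.92530,+0.22374,+0.30620); r₂ = λ·B[:,1] = (-0.12036,+0.93893,-0.32236)
r₃ = r₁×r₂ = (-0.35962,+0.26143,+0.89573); SVD([r₁ r₂ r₃]) → R = UVᵀ:
  R  [+0.92530 -0.12036 -0.35962]
  R  [+0.22374 +0.93893 +0.26143]
  R  [+0.30620 -0.32236 +0.89573]
t = (-0.05602, +0.08035, +1.09548) m
tr R = 2.759966; θ = arccos((tr R − 1)/2) = 0.494969 rad = 28.360°
axis k = ((R−Rᵀ)₃₂, (R−Rᵀ)₁₃, (R−Rᵀ)₂₁) / (2 sinθ) = (-0.614503, -0.700852, +0.362205)
rvec = θ·k = (-0.304160, -0.346900, +0.179280)

rvec=(-0.3042, -0.3469, 0.1793) tvec=(-0.0560, 0.0803, 1.0955)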